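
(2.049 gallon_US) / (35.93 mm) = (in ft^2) 2.324. Check: 1 gallon_US = 0.0037854118 m^3, so 2.049 gallon_US = 2.049 * 0.0037854118 = 0.0077563087 m^3. 1 mm = 0.001 m, so 35.93 mm = 35.93 * 0.001 = 0.03593 m. Combine: 0.0077563087 m^3 / 0.03593 m = 0.21587277 m^2. 1 ft^2 = 0.09290304 m^2, so 0.21587277 m^2 = 0.21587277 / 0.09290304 = 2.3236352 ft^2 ≈ 2.324 ft^2 (4 s.f.).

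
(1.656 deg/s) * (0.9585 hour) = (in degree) 1 deg/s = 0.017453293 rad/s, so 1.656 deg/s = 1.656 * 0.017453293 = 0.028902652 rad/s. 1 hour = 3600 s, so 0.9585 hour = 0.9585 * 3600 = 3450.6 s. Combine: 0.028902652 rad/s * 3450.6 s = 99.731492 rad. 1 degree = 0.017453293 rad, so 99.731492 rad = 99.731492 / 0.017453293 = 5714.1936 degree ≈ 5714 degree (4 s.f.). Final answer: 5714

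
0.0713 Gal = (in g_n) 1 Gal = 0.01 m/s^2, so 0.0713 Gal = 0.0713 * 0.01 = 0.000713 m/s^2. 1 g_n = 9.80665 m/s^2, so 0.000713 m/s^2 = 0.000713 / 9.80665 = 7.2705766e-05 g_n ≈ 7.271e-05 g_n (4 s.f.). Final answer: 7.271e-05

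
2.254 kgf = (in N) 22.1. Check: 1 kgf = 9.80665 N, so 2.254 kgf = 2.254 * 9.80665 = 22.104189 N. Result: 22.104189 N ≈ 22.1 N (4 s.f.).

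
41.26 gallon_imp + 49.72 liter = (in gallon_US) 62.69. Check: 1 gallon_imp = 0.00454609 m^3, so 41.26 gallon_imp = 41.26 * 0.00454609 = 0.18757167 m^3. 1 liter = 0.001 m^3, so 49.72 liter = 49.72 * 0.001 = 0.04972 m^3. Sum: 0.18757167 + 0.04972 = 0.23729167 m^3. 1 gallon_US = 0.0037854118 m^3, so 0.23729167 m^3 = 0.23729167 / 0.0037854118 = 62.685828 gallon_US ≈ 62.69 gallon_US (4 s.f.).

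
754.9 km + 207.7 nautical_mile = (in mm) 1 km = 1000 m, so 754.9 km = 754.9 * 1000 = 754900 m. 1 nautical_mile = 1852 m, so 207.7 nautical_mile = 207.7 * 1852 = 384660.4 m. Sum: 754900 + 384660.4 = 1139560.4 m. 1 mm = 0.001 m, so 1139560.4 m = 1139560.4 / 0.001 = 1.1395604e+09 mm ≈ 1.14e+09 mm (4 s.f.). Final answer: 1.14e+09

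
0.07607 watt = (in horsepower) 0.000102. Check: 0.07607 watt = 0.07607 W. 1 horsepower = 745.69987 W, so 0.07607 W = 0.07607 / 745.69987 = 0.00010201155 horsepower ≈ 0.000102 horsepower (4 s.f.).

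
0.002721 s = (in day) 3.149e-08. Check: 1 day = 86400 s, so 0.002721 s = 0.002721 / 86400 = 3.1493056e-08 day ≈ 3.149e-08 day (4 s.f.).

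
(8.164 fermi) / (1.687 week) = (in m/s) 8.002e-21. Check: 1 fermi = 1e-15 m, so 8.164 fermi = 8.164 * 1e-15 = 8.164e-15 m. 1 week = 604800 s, so 1.687 week = 1.687 * 604800 = 1020297.6 s. Combine: 8.164e-15 m / 1020297.6 s = 8.001587e-21 m/s. Result: 8.001587e-21 m/s ≈ 8.002e-21 m/s (4 s.f.).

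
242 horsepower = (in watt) 1.805e+05. Check: 1 horsepower = 745.69987 W, so 242 horsepower = 242 * 745.69987 = 180459.37 W. 180459.37 W = 180459.37 watt ≈ 1.805e+05 watt (4 s.f.).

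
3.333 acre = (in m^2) 1.349e+04. Check: 1 acre = 4046.8564 m^2, so 3.333 acre = 3.333 * 4046.8564 = 13488.172 m^2. Result: 13488.172 m^2 ≈ 1.349e+04 m^2 (4 s.f.).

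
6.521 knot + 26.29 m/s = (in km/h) 106.7. Check: 1 knot = 0.51444444 m/s, so 6.521 knot = 6.521 * 0.51444444 = 3.3546922 m/s. 26.29 m/s is already in m/s. Sum: 3.3546922 + 26.29 = 29.644692 m/s. 1 km/h = 0.27777778 m/s, so 29.644692 m/s = 29.644692 / 0.27777778 = 106.72089 km/h ≈ 106.7 km/h (4 s.f.).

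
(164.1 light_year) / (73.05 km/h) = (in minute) 1.275e+15. Check: 1 light_year = 9.4607305e+15 m, so 164.1 light_year = 164.1 * 9.4607305e+15 = 1.5525059e+18 m. 1 km/h = 0.27777778 m/s, so 73.05 km/h = 73.05 * 0.27777778 = 20.291667 m/s. Combine: 1.5525059e+18 m / 20.291667 m/s = 7.650953e+16 s. 1 minute = 60 s, so 7.650953e+16 s = 7.650953e+16 / 60 = 1.2751588e+15 minute ≈ 1.275e+15 minute (4 s.f.).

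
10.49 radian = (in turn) 1.67. Check: 10.49 radian = 10.49 rad. 1 turn = 6.2831853 rad, so 10.49 rad = 10.49 / 6.2831853 = 1.6695354 turn ≈ 1.67 turn (4 s.f.).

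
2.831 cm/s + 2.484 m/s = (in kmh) 9.044. Check: 1 cm/s = 0.01 m/s, so 2.831 cm/s = 2.831 * 0.01 = 0.02831 m/s. 2.484 m/s is already in m/s. Sum: 0.02831 + 2.484 = 2.51231 m/s. 1 kmh = 0.27777778 m/s, so 2.51231 m/s = 2.51231 / 0.27777778 = 9.044316 kmh ≈ 9.044 kmh (4 s.f.).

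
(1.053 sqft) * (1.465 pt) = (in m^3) 1 sqft = 0.09290304 m^2, so 1.053 sqft = 1.053 * 0.09290304 = 0.097826901 m^2. 1 pt = 0.00035277778 m, so 1.465 pt = 1.465 * 0.00035277778 = 0.00051681944 m. Combine: 0.097826901 m^2 * 0.00051681944 m = 5.0558845e-05 m^3. Result: 5.0558845e-05 m^3 ≈ 5.056e-05 m^3 (4 s.f.). Final answer: 5.056e-05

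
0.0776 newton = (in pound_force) 0.0776 newton = 0.0776 N. 1 pound_force = 4.4482216 N, so 0.0776 N = 0.0776 / 4.4482216 = 0.017445174 pound_force ≈ 0.01745 pound_force (4 s.f.). Final answer: 0.01745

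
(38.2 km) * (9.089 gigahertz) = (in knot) 6.749e+14. Check: 1 km = 1000 m, so 38.2 km = 38.2 * 1000 = 38200 m. 1 gigahertz = 1e+09 Hz, so 9.089 gigahertz = 9.089 * 1e+09 = 9.089e+09 Hz. Combine: 38200 m * 9.089e+09 Hz = 3.471998e+14 m/s. 1 knot = 0.51444444 m/s, so 3.471998e+14 m/s = 3.471998e+14 / 0.51444444 = 6.7490242e+14 knot ≈ 6.749e+14 knot (4 s.f.).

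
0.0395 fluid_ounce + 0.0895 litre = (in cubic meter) 9.067e-05. Check: 1 fluid_ounce = 2.957353e-05 m^3, so 0.0395 fluid_ounce = 0.0395 * 2.957353e-05 = 1.1681544e-06 m^3. 1 litre = 0.001 m^3, so 0.0895 litre = 0.0895 * 0.001 = 8.95e-05 m^3. Sum: 1.1681544e-06 + 8.95e-05 = 9.0668154e-05 m^3. 9.0668154e-05 m^3 = 9.0668154e-05 cubic meter ≈ 9.067e-05 cubic meter (4 s.f.).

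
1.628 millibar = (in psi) 0.02361. Check: 1 millibar = 100 Pa, so 1.628 millibar = 1.628 * 100 = 162.8 Pa. 1 psi = 6894.7573 Pa, so 162.8 Pa = 162.8 / 6894.7573 = 0.023612144 psi ≈ 0.02361 psi (4 s.f.).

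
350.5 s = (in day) 1 day = 86400 s, so 350.5 s = 350.5 / 86400 = 0.004056713 day ≈ 0.004057 day (4 s.f.). Final answer: 0.004057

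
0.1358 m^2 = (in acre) 1 acre = 4046.8564 m^2, so 0.1358 m^2 = 0.1358 / 4046.8564 = 3.3556911e-05 acre ≈ 3.356e-05 acre (4 s.f.). Final answer: 3.356e-05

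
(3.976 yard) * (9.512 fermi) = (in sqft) 3.722e-13. Check: 1 yard = 0.9144 m, so 3.976 yard = 3.976 * 0.9144 = 3.6356544 m. 1 fermi = 1e-15 m, so 9.512 fermi = 9.512 * 1e-15 = 9.512e-15 m. Combine: 3.6356544 m * 9.512e-15 m = 3.4582345e-14 m^2. 1 sqft = 0.09290304 m^2, so 3.4582345e-14 m^2 = 3.4582345e-14 / 0.09290304 = 3.7224126e-13 sqft ≈ 3.722e-13 sqft (4 s.f.).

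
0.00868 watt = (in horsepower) 0.00868 watt = 0.00868 W. 1 horsepower = 745.69987 W, so 0.00868 W = 0.00868 / 745.69987 = 1.1640072e-05 horsepower ≈ 1.164e-05 horsepower (4 s.f.). Final answer: 1.164e-05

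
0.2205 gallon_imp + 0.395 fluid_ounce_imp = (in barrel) 0.006376. Check: 1 gallon_imp = 0.00454609 m^3, so 0.2205 gallon_imp = 0.2205 * 0.00454609 = 0.0010024128 m^3. 1 fluid_ounce_imp = 2.8413063e-05 m^3, so 0.395 fluid_ounce_imp = 0.395 * 2.8413063e-05 = 1.122316e-05 m^3. Sum: 0.0010024128 + 1.122316e-05 = 0.001013636 m^3. 1 barrel = 0.15898729 m^3, so 0.001013636 m^3 = 0.001013636 / 0.15898729 = 0.0063755787 barrel ≈ 0.006376 barrel (4 s.f.).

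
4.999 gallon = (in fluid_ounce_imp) 666. Check: 1 gallon = 0.0037854118 m^3, so 4.999 gallon = 4.999 * 0.0037854118 = 0.018923274 m^3. 1 fluid_ounce_imp = 2.8413063e-05 m^3, so 0.018923274 m^3 = 0.018923274 / 2.8413063e-05 = 666.00612 fluid_ounce_imp ≈ 666 fluid_ounce_imp (4 s.f.).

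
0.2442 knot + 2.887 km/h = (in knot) 1 knot = 0.51444444 m/s, so 0.2442 knot = 0.2442 * 0.51444444 = 0.12562733 m/s. 1 km/h = 0.27777778 m/s, so 2.887 km/h = 2.887 * 0.27777778 = 0.80194444 m/s. Sum: 0.12562733 + 0.80194444 = 0.92757178 m/s. 1 knot = 0.51444444 m/s, so 0.92757178 m/s = 0.92757178 / 0.51444444 = 1.8030553 knot ≈ 1.803 knot (4 s.f.). Final answer: 1.803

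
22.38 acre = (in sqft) 1 acre = 4046.8564 m^2, so 22.38 acre = 22.38 * 4046.8564 = 90568.647 m^2. 1 sqft = 0.09290304 m^2, so 90568.647 m^2 = 90568.647 / 0.09290304 = 974872.8 sqft ≈ 9.749e+05 sqft (4 s.f.). Final answer: 9.749e+05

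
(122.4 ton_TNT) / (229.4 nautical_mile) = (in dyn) 1 ton_TNT = 4.184e+09 J, so 122.4 ton_TNT = 122.4 * 4.184e+09 = 5.121216e+11 J. 1 nautical_mile = 1852 m, so 229.4 nautical_mile = 229.4 * 1852 = 424848.8 m. Combine: 5.121216e+11 J / 424848.8 m = 1205420.8 N. 1 dyn = 1e-05 N, so 1205420.8 N = 1205420.8 / 1e-05 = 1.2054208e+11 dyn ≈ 1.205e+11 dyn (4 s.f.). Final answer: 1.205e+11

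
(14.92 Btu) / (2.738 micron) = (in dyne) 1 Btu = 1055.0559 J, so 14.92 Btu = 14.92 * 1055.0559 = 15741.433 J. 1 micron = 1e-06 m, so 2.738 micron = 2.738 * 1e-06 = 2.738e-06 m. Combine: 15741.433 J / 2.738e-06 m = 5.7492452e+09 N. 1 dyne = 1e-05 N, so 5.7492452e+09 N = 5.7492452e+09 / 1e-05 = 5.7492452e+14 dyne ≈ 5.749e+14 dyne (4 s.f.). Final answer: 5.749e+14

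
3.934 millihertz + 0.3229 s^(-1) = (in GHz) 3.268e-10. Check: 1 millihertz = 0.001 Hz, so 3.934 millihertz = 3.934 * 0.001 = 0.003934 Hz. 0.3229 s^(-1) = 0.3229 Hz. Sum: 0.003934 + 0.3229 = 0.326834 Hz. 1 GHz = 1e+09 Hz, so 0.326834 Hz = 0.326834 / 1e+09 = 3.26834e-10 GHz ≈ 3.268e-10 GHz (4 s.f.).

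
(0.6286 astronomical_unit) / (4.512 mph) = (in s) 4.662e+10. Check: 1 astronomical_unit = 1.4959787e+11 m, so 0.6286 astronomical_unit = 0.6286 * 1.4959787e+11 = 9.4037222e+10 m. 1 mph = 0.44704 m/s, so 4.512 mph = 4.512 * 0.44704 = 2.0170445 m/s. Combine: 9.4037222e+10 m / 2.0170445 m/s = 4.6621293e+10 s. Result: 4.6621293e+10 s ≈ 4.662e+10 s (4 s.f.).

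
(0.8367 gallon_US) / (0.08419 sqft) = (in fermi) 1 gallon_US = 0.0037854118 m^3, so 0.8367 gallon_US = 0.8367 * 0.0037854118 = 0.003167254 m^3. 1 sqft = 0.09290304 m^2, so 0.08419 sqft = 0.08419 * 0.09290304 = 0.0078215069 m^2. Combine: 0.003167254 m^3 / 0.0078215069 m^2 = 0.40494166 m. 1 fermi = 1e-15 m, so 0.40494166 m = 0.40494166 / 1e-15 = 4.0494166e+14 fermi ≈ 4.049e+14 fermi (4 s.f.). Final answer: 4.049e+14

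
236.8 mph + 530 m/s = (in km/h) 2289. Check: 1 mph = 0.44704 m/s, so 236.8 mph = 236.8 * 0.44704 = 105.85907 m/s. 530 m/s is already in m/s. Sum: 105.85907 + 530 = 635.85907 m/s. 1 km/h = 0.27777778 m/s, so 635.85907 m/s = 635.85907 / 0.27777778 = 2289.0927 km/h ≈ 2289 km/h (4 s.f.).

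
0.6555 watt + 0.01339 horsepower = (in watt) 0.6555 watt = 0.6555 W. 1 horsepower = 745.69987 W, so 0.01339 horsepower = 0.01339 * 745.69987 = 9.9849213 W. Sum: 0.6555 + 9.9849213 = 10.640421 W. 10.640421 W = 10.640421 watt ≈ 10.64 watt (4 s.f.). Final answer: 10.64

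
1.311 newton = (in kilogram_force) 1.311 newton = 1.311 N. 1 kilogram_force = 9.80665 N, so 1.311 N = 1.311 / 9.80665 = 0.1336848 kilogram_force ≈ 0.1337 kilogram_force (4 s.f.). Final answer: 0.1337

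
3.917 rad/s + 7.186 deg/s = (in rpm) 38.6. Check: 3.917 rad/s is already in rad/s. 1 deg/s = 0.017453293 rad/s, so 7.186 deg/s = 7.186 * 0.017453293 = 0.12541936 rad/s. Sum: 3.917 + 0.12541936 = 4.0424194 rad/s. 1 rpm = 0.10471976 rad/s, so 4.0424194 rad/s = 4.0424194 / 0.10471976 = 38.602261 rpm ≈ 38.6 rpm (4 s.f.).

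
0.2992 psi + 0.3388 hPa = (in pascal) 2097. Check: 1 psi = 6894.7573 Pa, so 0.2992 psi = 0.2992 * 6894.7573 = 2062.9114 Pa. 1 hPa = 100 Pa, so 0.3388 hPa = 0.3388 * 100 = 33.88 Pa. Sum: 2062.9114 + 33.88 = 2096.7914 Pa. 2096.7914 Pa = 2096.7914 pascal ≈ 2097 pascal (4 s.f.).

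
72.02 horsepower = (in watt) 5.371e+04. Check: 1 horsepower = 745.69987 W, so 72.02 horsepower = 72.02 * 745.69987 = 53705.305 W. 53705.305 W = 53705.305 watt ≈ 5.371e+04 watt (4 s.f.).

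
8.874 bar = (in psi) 128.7. Check: 1 bar = 100000 Pa, so 8.874 bar = 8.874 * 100000 = 887400 Pa. 1 psi = 6894.7573 Pa, so 887400 Pa = 887400 / 6894.7573 = 128.70649 psi ≈ 128.7 psi (4 s.f.).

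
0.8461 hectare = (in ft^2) 1 hectare = 10000 m^2, so 0.8461 hectare = 0.8461 * 10000 = 8461 m^2. 1 ft^2 = 0.09290304 m^2, so 8461 m^2 = 8461 / 0.09290304 = 91073.446 ft^2 ≈ 9.107e+04 ft^2 (4 s.f.). Final answer: 9.107e+04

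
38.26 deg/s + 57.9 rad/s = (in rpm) 559.3. Check: 1 deg/s = 0.017453293 rad/s, so 38.26 deg/s = 38.26 * 0.017453293 = 0.66776297 rad/s. 57.9 rad/s is already in rad/s. Sum: 0.66776297 + 57.9 = 58.567763 rad/s. 1 rpm = 0.10471976 rad/s, so 58.567763 rad/s = 58.567763 / 0.10471976 = 559.28094 rpm ≈ 559.3 rpm (4 s.f.).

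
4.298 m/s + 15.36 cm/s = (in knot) 4.298 m/s is already in m/s. 1 cm/s = 0.01 m/s, so 15.36 cm/s = 15.36 * 0.01 = 0.1536 m/s. Sum: 4.298 + 0.1536 = 4.4516 m/s. 1 knot = 0.51444444 m/s, so 4.4516 m/s = 4.4516 / 0.51444444 = 8.6532181 knot ≈ 8.653 knot (4 s.f.). Final answer: 8.653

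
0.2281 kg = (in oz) 8.046. Check: 1 oz = 0.028349523 kg, so 0.2281 kg = 0.2281 / 0.028349523 = 8.0459907 oz ≈ 8.046 oz (4 s.f.).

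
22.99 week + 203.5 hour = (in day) 169.4. Check: 1 week = 604800 s, so 22.99 week = 22.99 * 604800 = 13904352 s. 1 hour = 3600 s, so 203.5 hour = 203.5 * 3600 = 732600 s. Sum: 13904352 + 732600 = 14636952 s. 1 day = 86400 s, so 14636952 s = 14636952 / 86400 = 169.40917 day ≈ 169.4 day (4 s.f.).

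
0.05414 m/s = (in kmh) 1 kmh = 0.27777778 m/s, so 0.05414 m/s = 0.05414 / 0.27777778 = 0.194904 kmh ≈ 0.1949 kmh (4 s.f.). Final answer: 0.1949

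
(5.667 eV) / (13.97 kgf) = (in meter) 1 eV = 1.6021766e-19 J, so 5.667 eV = 5.667 * 1.6021766e-19 = 9.079535e-19 J. 1 kgf = 9.80665 N, so 13.97 kgf = 13.97 * 9.80665 = 136.9989 N. Combine: 9.079535e-19 J / 136.9989 N = 6.627451e-21 m. 6.627451e-21 m = 6.627451e-21 meter ≈ 6.627e-21 meter (4 s.f.). Final answer: 6.627e-21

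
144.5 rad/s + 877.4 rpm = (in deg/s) 144.5 rad/s is already in rad/s. 1 rpm = 0.10471976 rad/s, so 877.4 rpm = 877.4 * 0.10471976 = 91.881113 rad/s. Sum: 144.5 + 91.881113 = 236.38111 rad/s. 1 deg/s = 0.017453293 rad/s, so 236.38111 rad/s = 236.38111 / 0.017453293 = 13543.64 deg/s ≈ 1.354e+04 deg/s (4 s.f.). Final answer: 1.354e+04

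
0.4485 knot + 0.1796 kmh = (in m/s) 0.2806. Check: 1 knot = 0.51444444 m/s, so 0.4485 knot = 0.4485 * 0.51444444 = 0.23072833 m/s. 1 kmh = 0.27777778 m/s, so 0.1796 kmh = 0.1796 * 0.27777778 = 0.049888889 m/s. Sum: 0.23072833 + 0.049888889 = 0.28061722 m/s. Result: 0.28061722 m/s ≈ 0.2806 m/s (4 s.f.).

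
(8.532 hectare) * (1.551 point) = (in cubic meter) 46.68. Check: 1 hectare = 10000 m^2, so 8.532 hectare = 8.532 * 10000 = 85320 m^2. 1 point = 0.00035277778 m, so 1.551 point = 1.551 * 0.00035277778 = 0.00054715833 m. Combine: 85320 m^2 * 0.00054715833 m = 46.683549 m^3. 46.683549 m^3 = 46.683549 cubic meter ≈ 46.68 cubic meter (4 s.f.).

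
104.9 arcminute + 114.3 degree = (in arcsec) 1 arcminute = 0.00029088821 rad, so 104.9 arcminute = 104.9 * 0.00029088821 = 0.030514173 rad. 1 degree = 0.017453293 rad, so 114.3 degree = 114.3 * 0.017453293 = 1.9949113 rad. Sum: 0.030514173 + 1.9949113 = 2.0254255 rad. 1 arcsec = 4.8481368e-06 rad, so 2.0254255 rad = 2.0254255 / 4.8481368e-06 = 417774 arcsec ≈ 4.178e+05 arcsec (4 s.f.). Final answer: 4.178e+05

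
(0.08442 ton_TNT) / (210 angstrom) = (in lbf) 1 ton_TNT = 4.184e+09 J, so 0.08442 ton_TNT = 0.08442 * 4.184e+09 = 3.5321328e+08 J. 1 angstrom = 1e-10 m, so 210 angstrom = 210 * 1e-10 = 2.1e-08 m. Combine: 3.5321328e+08 J / 2.1e-08 m = 1.681968e+16 N. 1 lbf = 4.4482216 N, so 1.681968e+16 N = 1.681968e+16 / 4.4482216 = 3.7812145e+15 lbf ≈ 3.781e+15 lbf (4 s.f.). Final answer: 3.781e+15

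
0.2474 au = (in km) 3.701e+07. Check: 1 au = 1.4959787e+11 m, so 0.2474 au = 0.2474 * 1.4959787e+11 = 3.7010513e+10 m. 1 km = 1000 m, so 3.7010513e+10 m = 3.7010513e+10 / 1000 = 37010513 km ≈ 3.701e+07 km (4 s.f.).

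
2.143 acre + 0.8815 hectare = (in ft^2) 1 acre = 4046.8564 m^2, so 2.143 acre = 2.143 * 4046.8564 = 8672.4133 m^2. 1 hectare = 10000 m^2, so 0.8815 hectare = 0.8815 * 10000 = 8815 m^2. Sum: 8672.4133 + 8815 = 17487.413 m^2. 1 ft^2 = 0.09290304 m^2, so 17487.413 m^2 = 17487.413 / 0.09290304 = 188232.95 ft^2 ≈ 1.882e+05 ft^2 (4 s.f.). Final answer: 1.882e+05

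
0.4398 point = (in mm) 1 point = 0.00035277778 m, so 0.4398 point = 0.4398 * 0.00035277778 = 0.00015515167 m. 1 mm = 0.001 m, so 0.00015515167 m = 0.00015515167 / 0.001 = 0.15515167 mm ≈ 0.1552 mm (4 s.f.). Final answer: 0.1552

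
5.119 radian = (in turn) 5.119 radian = 5.119 rad. 1 turn = 6.2831853 rad, so 5.119 rad = 5.119 / 6.2831853 = 0.81471415 turn ≈ 0.8147 turn (4 s.f.). Final answer: 0.8147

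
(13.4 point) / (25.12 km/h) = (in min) 1 point = 0.00035277778 m, so 13.4 point = 13.4 * 0.00035277778 = 0.0047272222 m. 1 km/h = 0.27777778 m/s, so 25.12 km/h = 25.12 * 0.27777778 = 6.9777778 m/s. Combine: 0.0047272222 m / 6.9777778 m/s = 0.00067746815 s. 1 min = 60 s, so 0.00067746815 s = 0.00067746815 / 60 = 1.1291136e-05 min ≈ 1.129e-05 min (4 s.f.). Final answer: 1.129e-05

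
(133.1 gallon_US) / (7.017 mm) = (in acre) 1 gallon_US = 0.0037854118 m^3, so 133.1 gallon_US = 133.1 * 0.0037854118 = 0.50383831 m^3. 1 mm = 0.001 m, so 7.017 mm = 7.017 * 0.001 = 0.007017 m. Combine: 0.50383831 m^3 / 0.007017 m = 71.802524 m^2. 1 acre = 4046.8564 m^2, so 71.802524 m^2 = 71.802524 / 4046.8564 = 0.01774279 acre ≈ 0.01774 acre (4 s.f.). Final answer: 0.01774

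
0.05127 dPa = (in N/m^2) 0.005127. Check: 1 dPa = 0.1 Pa, so 0.05127 dPa = 0.05127 * 0.1 = 0.005127 Pa. 0.005127 Pa = 0.005127 N/m^2.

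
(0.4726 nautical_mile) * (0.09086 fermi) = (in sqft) 8.56e-13. Check: 1 nautical_mile = 1852 m, so 0.4726 nautical_mile = 0.4726 * 1852 = 875.2552 m. 1 fermi = 1e-15 m, so 0.09086 fermi = 0.09086 * 1e-15 = 9.086e-17 m. Combine: 875.2552 m * 9.086e-17 m = 7.9525687e-14 m^2. 1 sqft = 0.09290304 m^2, so 7.9525687e-14 m^2 = 7.9525687e-14 / 0.09290304 = 8.5600738e-13 sqft ≈ 8.56e-13 sqft (4 s.f.).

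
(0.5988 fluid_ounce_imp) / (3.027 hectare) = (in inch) 1 fluid_ounce_imp = 2.8413063e-05 m^3, so 0.5988 fluid_ounce_imp = 0.5988 * 2.8413063e-05 = 1.7013742e-05 m^3. 1 hectare = 10000 m^2, so 3.027 hectare = 3.027 * 10000 = 30270 m^2. Combine: 1.7013742e-05 m^3 / 30270 m^2 = 5.6206613e-10 m. 1 inch = 0.0254 m, so 5.6206613e-10 m = 5.6206613e-10 / 0.0254 = 2.2128588e-08 inch ≈ 2.213e-08 inch (4 s.f.). Final answer: 2.213e-08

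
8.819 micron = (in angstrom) 1 micron = 1e-06 m, so 8.819 micron = 8.819 * 1e-06 = 8.819e-06 m. 1 angstrom = 1e-10 m, so 8.819e-06 m = 8.819e-06 / 1e-10 = 88190 angstrom ≈ 8.819e+04 angstrom (4 s.f.). Final answer: 8.819e+04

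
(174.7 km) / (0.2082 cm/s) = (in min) 1 km = 1000 m, so 174.7 km = 174.7 * 1000 = 174700 m. 1 cm/s = 0.01 m/s, so 0.2082 cm/s = 0.2082 * 0.01 = 0.002082 m/s. Combine: 174700 m / 0.002082 m/s = 83909702 s. 1 min = 60 s, so 83909702 s = 83909702 / 60 = 1398495 min ≈ 1.398e+06 min (4 s.f.). Final answer: 1.398e+06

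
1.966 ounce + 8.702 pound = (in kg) 1 ounce = 0.028349523 kg, so 1.966 ounce = 1.966 * 0.028349523 = 0.055735162 kg. 1 pound = 0.45359237 kg, so 8.702 pound = 8.702 * 0.45359237 = 3.9471608 kg. Sum: 0.055735162 + 3.9471608 = 4.002896 kg. Result: 4.002896 kg ≈ 4.003 kg (4 s.f.). Final answer: 4.003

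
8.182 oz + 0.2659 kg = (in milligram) 1 oz = 0.028349523 kg, so 8.182 oz = 8.182 * 0.028349523 = 0.2319558 kg. 0.2659 kg is already in kg. Sum: 0.2319558 + 0.2659 = 0.4978558 kg. 1 milligram = 1e-06 kg, so 0.4978558 kg = 0.4978558 / 1e-06 = 497855.8 milligram ≈ 4.979e+05 milligram (4 s.f.). Final answer: 4.979e+05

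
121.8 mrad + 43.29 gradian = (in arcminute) 1 mrad = 0.001 rad, so 121.8 mrad = 121.8 * 0.001 = 0.1218 rad. 1 gradian = 0.015707963 rad, so 43.29 gradian = 43.29 * 0.015707963 = 0.67999773 rad. Sum: 0.1218 + 0.67999773 = 0.80179773 rad. 1 arcminute = 0.00029088821 rad, so 0.80179773 rad = 0.80179773 / 0.00029088821 = 2756.3776 arcminute ≈ 2756 arcminute (4 s.f.). Final answer: 2756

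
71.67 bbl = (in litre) 1 bbl = 0.15898729 m^3, so 71.67 bbl = 71.67 * 0.15898729 = 11.394619 m^3. 1 litre = 0.001 m^3, so 11.394619 m^3 = 11.394619 / 0.001 = 11394.619 litre ≈ 1.139e+04 litre (4 s.f.). Final answer: 1.139e+04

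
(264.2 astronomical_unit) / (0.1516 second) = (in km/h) 9.386e+14. Check: 1 astronomical_unit = 1.4959787e+11 m, so 264.2 astronomical_unit = 264.2 * 1.4959787e+11 = 3.9523757e+13 m. 0.1516 second = 0.1516 s. Combine: 3.9523757e+13 m / 0.1516 s = 2.607108e+14 m/s. 1 km/h = 0.27777778 m/s, so 2.607108e+14 m/s = 2.607108e+14 / 0.27777778 = 9.3855888e+14 km/h ≈ 9.386e+14 km/h (4 s.f.).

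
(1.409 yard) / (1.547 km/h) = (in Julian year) 1 yard = 0.9144 m, so 1.409 yard = 1.409 * 0.9144 = 1.2883896 m. 1 km/h = 0.27777778 m/s, so 1.547 km/h = 1.547 * 0.27777778 = 0.42972222 m/s. Combine: 1.2883896 m / 0.42972222 m/s = 2.9981917 s. 1 Julian year = 31557600 s, so 2.9981917 s = 2.9981917 / 31557600 = 9.5006962e-08 Julian year ≈ 9.501e-08 Julian year (4 s.f.). Final answer: 9.501e-08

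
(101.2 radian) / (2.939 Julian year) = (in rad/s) 1.091e-06. Check: 101.2 radian = 101.2 rad. 1 Julian year = 31557600 s, so 2.939 Julian year = 2.939 * 31557600 = 92747786 s. Combine: 101.2 rad / 92747786 s = 1.0911312e-06 rad/s. Result: 1.0911312e-06 rad/s ≈ 1.091e-06 rad/s (4 s.f.).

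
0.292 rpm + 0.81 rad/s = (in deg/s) 1 rpm = 0.10471976 rad/s, so 0.292 rpm = 0.292 * 0.10471976 = 0.030578168 rad/s. 0.81 rad/s is already in rad/s. Sum: 0.030578168 + 0.81 = 0.84057817 rad/s. 1 deg/s = 0.017453293 rad/s, so 0.84057817 rad/s = 0.84057817 / 0.017453293 = 48.161581 deg/s ≈ 48.16 deg/s (4 s.f.). Final answer: 48.16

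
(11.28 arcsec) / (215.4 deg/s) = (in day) 1 arcsec = 4.8481368e-06 rad, so 11.28 arcsec = 11.28 * 4.8481368e-06 = 5.4686983e-05 rad. 1 deg/s = 0.017453293 rad/s, so 215.4 deg/s = 215.4 * 0.017453293 = 3.7594392 rad/s. Combine: 5.4686983e-05 rad / 3.7594392 rad/s = 1.454658e-05 s. 1 day = 86400 s, so 1.454658e-05 s = 1.454658e-05 / 86400 = 1.6836319e-10 day ≈ 1.684e-10 day (4 s.f.). Final answer: 1.684e-10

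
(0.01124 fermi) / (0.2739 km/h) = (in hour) 1 fermi = 1e-15 m, so 0.01124 fermi = 0.01124 * 1e-15 = 1.124e-17 m. 1 km/h = 0.27777778 m/s, so 0.2739 km/h = 0.2739 * 0.27777778 = 0.076083333 m/s. Combine: 1.124e-17 m / 0.076083333 m/s = 1.4773275e-16 s. 1 hour = 3600 s, so 1.4773275e-16 s = 1.4773275e-16 / 3600 = 4.1036875e-20 hour ≈ 4.104e-20 hour (4 s.f.). Final answer: 4.104e-20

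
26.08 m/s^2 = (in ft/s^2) 85.56. Check: 1 ft/s^2 = 0.3048 m/s^2, so 26.08 m/s^2 = 26.08 / 0.3048 = 85.564304 ft/s^2 ≈ 85.56 ft/s^2 (4 s.f.).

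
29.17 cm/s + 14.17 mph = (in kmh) 1 cm/s = 0.01 m/s, so 29.17 cm/s = 29.17 * 0.01 = 0.2917 m/s. 1 mph = 0.44704 m/s, so 14.17 mph = 14.17 * 0.44704 = 6.3345568 m/s. Sum: 0.2917 + 6.3345568 = 6.6262568 m/s. 1 kmh = 0.27777778 m/s, so 6.6262568 m/s = 6.6262568 / 0.27777778 = 23.854524 kmh ≈ 23.85 kmh (4 s.f.). Final answer: 23.85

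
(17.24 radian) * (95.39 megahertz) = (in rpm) 1.57e+10. Check: 17.24 radian = 17.24 rad. 1 megahertz = 1000000 Hz, so 95.39 megahertz = 95.39 * 1000000 = 95390000 Hz. Combine: 17.24 rad * 95390000 Hz = 1.6445236e+09 rad/s. 1 rpm = 0.10471976 rad/s, so 1.6445236e+09 rad/s = 1.6445236e+09 / 0.10471976 = 1.5704044e+10 rpm ≈ 1.57e+10 rpm (4 s.f.).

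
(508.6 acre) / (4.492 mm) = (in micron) 1 acre = 4046.8564 m^2, so 508.6 acre = 508.6 * 4046.8564 = 2058231.2 m^2. 1 mm = 0.001 m, so 4.492 mm = 4.492 * 0.001 = 0.004492 m. Combine: 2058231.2 m^2 / 0.004492 m = 4.5819928e+08 m. 1 micron = 1e-06 m, so 4.5819928e+08 m = 4.5819928e+08 / 1e-06 = 4.5819928e+14 micron ≈ 4.582e+14 micron (4 s.f.). Final answer: 4.582e+14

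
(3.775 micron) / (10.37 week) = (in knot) 1.17e-12. Check: 1 micron = 1e-06 m, so 3.775 micron = 3.775 * 1e-06 = 3.775e-06 m. 1 week = 604800 s, so 10.37 week = 10.37 * 604800 = 6271776 s. Combine: 3.775e-06 m / 6271776 s = 6.0190287e-13 m/s. 1 knot = 0.51444444 m/s, so 6.0190287e-13 m/s = 6.0190287e-13 / 0.51444444 = 1.1700056e-12 knot ≈ 1.17e-12 knot (4 s.f.).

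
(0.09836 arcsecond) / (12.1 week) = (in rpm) 6.223e-13. Check: 1 arcsecond = 4.8481368e-06 rad, so 0.09836 arcsecond = 0.09836 * 4.8481368e-06 = 4.7686274e-07 rad. 1 week = 604800 s, so 12.1 week = 12.1 * 604800 = 7318080 s. Combine: 4.7686274e-07 rad / 7318080 s = 6.5162274e-14 rad/s. 1 rpm = 0.10471976 rad/s, so 6.5162274e-14 rad/s = 6.5162274e-14 / 0.10471976 = 6.2225388e-13 rpm ≈ 6.223e-13 rpm (4 s.f.).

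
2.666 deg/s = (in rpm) 0.4443. Check: 1 deg/s = 0.017453293 rad/s, so 2.666 deg/s = 2.666 * 0.017453293 = 0.046530478 rad/s. 1 rpm = 0.10471976 rad/s, so 0.046530478 rad/s = 0.046530478 / 0.10471976 = 0.44433333 rpm ≈ 0.4443 rpm (4 s.f.).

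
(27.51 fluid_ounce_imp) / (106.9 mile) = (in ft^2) 1 fluid_ounce_imp = 2.8413063e-05 m^3, so 27.51 fluid_ounce_imp = 27.51 * 2.8413063e-05 = 0.00078164335 m^3. 1 mile = 1609.344 m, so 106.9 mile = 106.9 * 1609.344 = 172038.87 m. Combine: 0.00078164335 m^3 / 172038.87 m = 4.5434112e-09 m^2. 1 ft^2 = 0.09290304 m^2, so 4.5434112e-09 m^2 = 4.5434112e-09 / 0.09290304 = 4.8904871e-08 ft^2 ≈ 4.89e-08 ft^2 (4 s.f.). Final answer: 4.89e-08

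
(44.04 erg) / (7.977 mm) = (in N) 1 erg = 1e-07 J, so 44.04 erg = 44.04 * 1e-07 = 4.404e-06 J. 1 mm = 0.001 m, so 7.977 mm = 7.977 * 0.001 = 0.007977 m. Combine: 4.404e-06 J / 0.007977 m = 0.00055208725 N. Result: 0.00055208725 N ≈ 0.0005521 N (4 s.f.). Final answer: 0.0005521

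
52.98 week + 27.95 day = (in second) 1 week = 604800 s, so 52.98 week = 52.98 * 604800 = 32042304 s. 1 day = 86400 s, so 27.95 day = 27.95 * 86400 = 2414880 s. Sum: 32042304 + 2414880 = 34457184 s. 34457184 s = 34457184 second ≈ 3.446e+07 second (4 s.f.). Final answer: 3.446e+07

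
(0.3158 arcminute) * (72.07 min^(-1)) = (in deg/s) 1 arcminute = 0.00029088821 rad, so 0.3158 arcminute = 0.3158 * 0.00029088821 = 9.1862496e-05 rad. 1 min^(-1) = 0.016666667 Hz, so 72.07 min^(-1) = 72.07 * 0.016666667 = 1.2011667 Hz. Combine: 9.1862496e-05 rad * 1.2011667 Hz = 0.00011034217 rad/s. 1 deg/s = 0.017453293 rad/s, so 0.00011034217 rad/s = 0.00011034217 / 0.017453293 = 0.0063221406 deg/s ≈ 0.006322 deg/s (4 s.f.). Final answer: 0.006322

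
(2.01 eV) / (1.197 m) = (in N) 1 eV = 1.6021766e-19 J, so 2.01 eV = 2.01 * 1.6021766e-19 = 3.220375e-19 J. 1.197 m is already in m. Combine: 3.220375e-19 J / 1.197 m = 2.6903718e-19 N. Result: 2.6903718e-19 N ≈ 2.69e-19 N (4 s.f.). Final answer: 2.69e-19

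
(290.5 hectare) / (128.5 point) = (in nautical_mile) 1 hectare = 10000 m^2, so 290.5 hectare = 290.5 * 10000 = 2905000 m^2. 1 point = 0.00035277778 m, so 128.5 point = 128.5 * 0.00035277778 = 0.045331944 m. Combine: 2905000 m^2 / 0.045331944 m = 64082846 m. 1 nautical_mile = 1852 m, so 64082846 m = 64082846 / 1852 = 34601.969 nautical_mile ≈ 3.46e+04 nautical_mile (4 s.f.). Final answer: 3.46e+04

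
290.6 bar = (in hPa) 1 bar = 100000 Pa, so 290.6 bar = 290.6 * 100000 = 29060000 Pa. 1 hPa = 100 Pa, so 29060000 Pa = 29060000 / 100 = 290600 hPa ≈ 2.906e+05 hPa (4 s.f.). Final answer: 2.906e+05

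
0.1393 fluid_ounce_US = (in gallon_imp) 1 fluid_ounce_US = 2.957353e-05 m^3, so 0.1393 fluid_ounce_US = 0.1393 * 2.957353e-05 = 4.1195927e-06 m^3. 1 gallon_imp = 0.00454609 m^3, so 4.1195927e-06 m^3 = 4.1195927e-06 / 0.00454609 = 0.0009061837 gallon_imp ≈ 0.0009062 gallon_imp (4 s.f.). Final answer: 0.0009062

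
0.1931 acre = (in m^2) 781.4. Check: 1 acre = 4046.8564 m^2, so 0.1931 acre = 0.1931 * 4046.8564 = 781.44798 m^2. Result: 781.44798 m^2 ≈ 781.4 m^2 (4 s.f.).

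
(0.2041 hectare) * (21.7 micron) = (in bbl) 1 hectare = 10000 m^2, so 0.2041 hectare = 0.2041 * 10000 = 2041 m^2. 1 micron = 1e-06 m, so 21.7 micron = 21.7 * 1e-06 = 2.17e-05 m. Combine: 2041 m^2 * 2.17e-05 m = 0.0442897 m^3. 1 bbl = 0.15898729 m^3, so 0.0442897 m^3 = 0.0442897 / 0.15898729 = 0.27857383 bbl ≈ 0.2786 bbl (4 s.f.). Final answer: 0.2786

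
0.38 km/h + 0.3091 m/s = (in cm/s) 1 km/h = 0.27777778 m/s, so 0.38 km/h = 0.38 * 0.27777778 = 0.10555556 m/s. 0.3091 m/s is already in m/s. Sum: 0.10555556 + 0.3091 = 0.41465556 m/s. 1 cm/s = 0.01 m/s, so 0.41465556 m/s = 0.41465556 / 0.01 = 41.465556 cm/s ≈ 41.47 cm/s (4 s.f.). Final answer: 41.47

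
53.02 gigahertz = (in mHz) 1 gigahertz = 1e+09 Hz, so 53.02 gigahertz = 53.02 * 1e+09 = 5.302e+10 Hz. 1 mHz = 0.001 Hz, so 5.302e+10 Hz = 5.302e+10 / 0.001 = 5.302e+13 mHz. Final answer: 5.302e+13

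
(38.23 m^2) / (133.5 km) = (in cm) 38.23 m^2 is already in m^2. 1 km = 1000 m, so 133.5 km = 133.5 * 1000 = 133500 m. Combine: 38.23 m^2 / 133500 m = 0.00028636704 m. 1 cm = 0.01 m, so 0.00028636704 m = 0.00028636704 / 0.01 = 0.028636704 cm ≈ 0.02864 cm (4 s.f.). Final answer: 0.02864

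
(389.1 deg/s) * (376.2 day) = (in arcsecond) 4.553e+13. Check: 1 deg/s = 0.017453293 rad/s, so 389.1 deg/s = 389.1 * 0.017453293 = 6.7910761 rad/s. 1 day = 86400 s, so 376.2 day = 376.2 * 86400 = 32503680 s. Combine: 6.7910761 rad/s * 32503680 s = 2.2073497e+08 rad. 1 arcsecond = 4.8481368e-06 rad, so 2.2073497e+08 rad = 2.2073497e+08 / 4.8481368e-06 = 4.5529855e+13 arcsecond ≈ 4.553e+13 arcsecond (4 s.f.).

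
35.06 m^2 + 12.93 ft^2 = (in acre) 35.06 m^2 is already in m^2. 1 ft^2 = 0.09290304 m^2, so 12.93 ft^2 = 12.93 * 0.09290304 = 1.2012363 m^2. Sum: 35.06 + 1.2012363 = 36.261236 m^2. 1 acre = 4046.8564 m^2, so 36.261236 m^2 = 36.261236 / 4046.8564 = 0.0089603466 acre ≈ 0.00896 acre (4 s.f.). Final answer: 0.00896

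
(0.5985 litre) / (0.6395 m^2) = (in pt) 1 litre = 0.001 m^3, so 0.5985 litre = 0.5985 * 0.001 = 0.0005985 m^3. 0.6395 m^2 is already in m^2. Combine: 0.0005985 m^3 / 0.6395 m^2 = 0.00093588741 m. 1 pt = 0.00035277778 m, so 0.00093588741 m = 0.00093588741 / 0.00035277778 = 2.6529092 pt ≈ 2.653 pt (4 s.f.). Final answer: 2.653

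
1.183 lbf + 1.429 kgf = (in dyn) 1.928e+06. Check: 1 lbf = 4.4482216 N, so 1.183 lbf = 1.183 * 4.4482216 = 5.2622462 N. 1 kgf = 9.80665 N, so 1.429 kgf = 1.429 * 9.80665 = 14.013703 N. Sum: 5.2622462 + 14.013703 = 19.275949 N. 1 dyn = 1e-05 N, so 19.275949 N = 19.275949 / 1e-05 = 1927594.9 dyn ≈ 1.928e+06 dyn (4 s.f.).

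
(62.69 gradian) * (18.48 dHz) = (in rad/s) 1.82. Check: 1 gradian = 0.015707963 rad, so 62.69 gradian = 62.69 * 0.015707963 = 0.98473222 rad. 1 dHz = 0.1 Hz, so 18.48 dHz = 18.48 * 0.1 = 1.848 Hz. Combine: 0.98473222 rad * 1.848 Hz = 1.8197851 rad/s. Result: 1.8197851 rad/s ≈ 1.82 rad/s (4 s.f.).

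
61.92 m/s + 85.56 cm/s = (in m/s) 62.78. Check: 61.92 m/s is already in m/s. 1 cm/s = 0.01 m/s, so 85.56 cm/s = 85.56 * 0.01 = 0.8556 m/s. Sum: 61.92 + 0.8556 = 62.7756 m/s. Result: 62.7756 m/s ≈ 62.78 m/s (4 s.f.).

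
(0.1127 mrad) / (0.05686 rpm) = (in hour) 5.258e-06. Check: 1 mrad = 0.001 rad, so 0.1127 mrad = 0.1127 * 0.001 = 0.0001127 rad. 1 rpm = 0.10471976 rad/s, so 0.05686 rpm = 0.05686 * 0.10471976 = 0.0059543653 rad/s. Combine: 0.0001127 rad / 0.0059543653 rad/s = 0.01892729 s. 1 hour = 3600 s, so 0.01892729 s = 0.01892729 / 3600 = 5.2575806e-06 hour ≈ 5.258e-06 hour (4 s.f.).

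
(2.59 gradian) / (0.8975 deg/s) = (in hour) 0.0007214. Check: 1 gradian = 0.015707963 rad, so 2.59 gradian = 2.59 * 0.015707963 = 0.040683625 rad. 1 deg/s = 0.017453293 rad/s, so 0.8975 deg/s = 0.8975 * 0.017453293 = 0.01566433 rad/s. Combine: 0.040683625 rad / 0.01566433 rad/s = 2.5972145 s. 1 hour = 3600 s, so 2.5972145 s = 2.5972145 / 3600 = 0.00072144847 hour ≈ 0.0007214 hour (4 s.f.).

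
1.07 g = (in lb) 1 g = 0.001 kg, so 1.07 g = 1.07 * 0.001 = 0.00107 kg. 1 lb = 0.45359237 kg, so 0.00107 kg = 0.00107 / 0.45359237 = 0.0023589462 lb ≈ 0.002359 lb (4 s.f.). Final answer: 0.002359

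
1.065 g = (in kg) 0.001065. Check: 1 g = 0.001 kg, so 1.065 g = 1.065 * 0.001 = 0.001065 kg. Result: 0.001065 kg.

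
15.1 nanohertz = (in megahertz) 1.51e-14. Check: 1 nanohertz = 1e-09 Hz, so 15.1 nanohertz = 15.1 * 1e-09 = 1.51e-08 Hz. 1 megahertz = 1000000 Hz, so 1.51e-08 Hz = 1.51e-08 / 1000000 = 1.51e-14 megahertz.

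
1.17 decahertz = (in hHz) 0.117. Check: 1 decahertz = 10 Hz, so 1.17 decahertz = 1.17 * 10 = 11.7 Hz. 1 hHz = 100 Hz, so 11.7 Hz = 11.7 / 100 = 0.117 hHz.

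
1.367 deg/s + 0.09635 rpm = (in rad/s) 0.03395. Check: 1 deg/s = 0.017453293 rad/s, so 1.367 deg/s = 1.367 * 0.017453293 = 0.023858651 rad/s. 1 rpm = 0.10471976 rad/s, so 0.09635 rpm = 0.09635 * 0.10471976 = 0.010089748 rad/s. Sum: 0.023858651 + 0.010089748 = 0.033948399 rad/s. Result: 0.033948399 rad/s ≈ 0.03395 rad/s (4 s.f.).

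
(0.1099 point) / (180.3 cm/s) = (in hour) 1 point = 0.00035277778 m, so 0.1099 point = 0.1099 * 0.00035277778 = 3.8770278e-05 m. 1 cm/s = 0.01 m/s, so 180.3 cm/s = 180.3 * 0.01 = 1.803 m/s. Combine: 3.8770278e-05 m / 1.803 m/s = 2.1503205e-05 s. 1 hour = 3600 s, so 2.1503205e-05 s = 2.1503205e-05 / 3600 = 5.9731124e-09 hour ≈ 5.973e-09 hour (4 s.f.). Final answer: 5.973e-09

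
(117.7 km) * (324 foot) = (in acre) 1 km = 1000 m, so 117.7 km = 117.7 * 1000 = 117700 m. 1 foot = 0.3048 m, so 324 foot = 324 * 0.3048 = 98.7552 m. Combine: 117700 m * 98.7552 m = 11623487 m^2. 1 acre = 4046.8564 m^2, so 11623487 m^2 = 11623487 / 4046.8564 = 2872.2262 acre ≈ 2872 acre (4 s.f.). Final answer: 2872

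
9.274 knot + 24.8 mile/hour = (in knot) 1 knot = 0.51444444 m/s, so 9.274 knot = 9.274 * 0.51444444 = 4.7709578 m/s. 1 mile/hour = 0.44704 m/s, so 24.8 mile/hour = 24.8 * 0.44704 = 11.086592 m/s. Sum: 4.7709578 + 11.086592 = 15.85755 m/s. 1 knot = 0.51444444 m/s, so 15.85755 m/s = 15.85755 / 0.51444444 = 30.824611 knot ≈ 30.82 knot (4 s.f.). Final answer: 30.82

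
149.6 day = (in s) 1.293e+07. Check: 1 day = 86400 s, so 149.6 day = 149.6 * 86400 = 12925440 s. Result: 12925440 s ≈ 1.293e+07 s (4 s.f.).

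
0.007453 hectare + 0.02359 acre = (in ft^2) 1 hectare = 10000 m^2, so 0.007453 hectare = 0.007453 * 10000 = 74.53 m^2. 1 acre = 4046.8564 m^2, so 0.02359 acre = 0.02359 * 4046.8564 = 95.465343 m^2. Sum: 74.53 + 95.465343 = 169.99534 m^2. 1 ft^2 = 0.09290304 m^2, so 169.99534 m^2 = 169.99534 / 0.09290304 = 1829.8146 ft^2 ≈ 1830 ft^2 (4 s.f.). Final answer: 1830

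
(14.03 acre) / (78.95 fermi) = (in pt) 2.039e+21. Check: 1 acre = 4046.8564 m^2, so 14.03 acre = 14.03 * 4046.8564 = 56777.396 m^2. 1 fermi = 1e-15 m, so 78.95 fermi = 78.95 * 1e-15 = 7.895e-14 m. Combine: 56777.396 m^2 / 7.895e-14 m = 7.1915637e+17 m. 1 pt = 0.00035277778 m, so 7.1915637e+17 m = 7.1915637e+17 / 0.00035277778 = 2.0385535e+21 pt ≈ 2.039e+21 pt (4 s.f.).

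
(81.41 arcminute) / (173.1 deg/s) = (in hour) 1 arcminute = 0.00029088821 rad, so 81.41 arcminute = 81.41 * 0.00029088821 = 0.023681209 rad. 1 deg/s = 0.017453293 rad/s, so 173.1 deg/s = 173.1 * 0.017453293 = 3.0211649 rad/s. Combine: 0.023681209 rad / 3.0211649 rad/s = 0.0078384364 s. 1 hour = 3600 s, so 0.0078384364 s = 0.0078384364 / 3600 = 2.1773434e-06 hour ≈ 2.177e-06 hour (4 s.f.). Final answer: 2.177e-06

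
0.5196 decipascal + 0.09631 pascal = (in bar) 1 decipascal = 0.1 Pa, so 0.5196 decipascal = 0.5196 * 0.1 = 0.05196 Pa. 0.09631 pascal = 0.09631 Pa. Sum: 0.05196 + 0.09631 = 0.14827 Pa. 1 bar = 100000 Pa, so 0.14827 Pa = 0.14827 / 100000 = 1.4827e-06 bar ≈ 1.483e-06 bar (4 s.f.). Final answer: 1.483e-06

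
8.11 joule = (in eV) 5.062e+19. Check: 8.11 joule = 8.11 J. 1 eV = 1.6021766e-19 J, so 8.11 J = 8.11 / 1.6021766e-19 = 5.0618639e+19 eV ≈ 5.062e+19 eV (4 s.f.).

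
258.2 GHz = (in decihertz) 2.582e+12. Check: 1 GHz = 1e+09 Hz, so 258.2 GHz = 258.2 * 1e+09 = 2.582e+11 Hz. 1 decihertz = 0.1 Hz, so 2.582e+11 Hz = 2.582e+11 / 0.1 = 2.582e+12 decihertz.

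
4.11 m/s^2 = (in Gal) 1 Gal = 0.01 m/s^2, so 4.11 m/s^2 = 4.11 / 0.01 = 411 Gal. Final answer: 411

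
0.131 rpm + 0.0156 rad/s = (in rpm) 0.28. Check: 1 rpm = 0.10471976 rad/s, so 0.131 rpm = 0.131 * 0.10471976 = 0.013718288 rad/s. 0.0156 rad/s is already in rad/s. Sum: 0.013718288 + 0.0156 = 0.029318288 rad/s. 1 rpm = 0.10471976 rad/s, so 0.029318288 rad/s = 0.029318288 / 0.10471976 = 0.27996903 rpm ≈ 0.28 rpm (4 s.f.).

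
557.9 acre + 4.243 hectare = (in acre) 1 acre = 4046.8564 m^2, so 557.9 acre = 557.9 * 4046.8564 = 2257741.2 m^2. 1 hectare = 10000 m^2, so 4.243 hectare = 4.243 * 10000 = 42430 m^2. Sum: 2257741.2 + 42430 = 2300171.2 m^2. 1 acre = 4046.8564 m^2, so 2300171.2 m^2 = 2300171.2 / 4046.8564 = 568.38468 acre ≈ 568.4 acre (4 s.f.). Final answer: 568.4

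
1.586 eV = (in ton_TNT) 1 eV = 1.6021766e-19 J, so 1.586 eV = 1.586 * 1.6021766e-19 = 2.5410521e-19 J. 1 ton_TNT = 4.184e+09 J, so 2.5410521e-19 J = 2.5410521e-19 / 4.184e+09 = 6.0732604e-29 ton_TNT ≈ 6.073e-29 ton_TNT (4 s.f.). Final answer: 6.073e-29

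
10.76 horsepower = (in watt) 8024. Check: 1 horsepower = 745.69987 W, so 10.76 horsepower = 10.76 * 745.69987 = 8023.7306 W. 8023.7306 W = 8023.7306 watt ≈ 8024 watt (4 s.f.).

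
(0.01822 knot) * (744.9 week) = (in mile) 1 knot = 0.51444444 m/s, so 0.01822 knot = 0.01822 * 0.51444444 = 0.0093731778 m/s. 1 week = 604800 s, so 744.9 week = 744.9 * 604800 = 4.5051552e+08 s. Combine: 0.0093731778 m/s * 4.5051552e+08 s = 4222762.1 m. 1 mile = 1609.344 m, so 4222762.1 m = 4222762.1 / 1609.344 = 2623.9027 mile ≈ 2624 mile (4 s.f.). Final answer: 2624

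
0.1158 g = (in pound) 1 g = 0.001 kg, so 0.1158 g = 0.1158 * 0.001 = 0.0001158 kg. 1 pound = 0.45359237 kg, so 0.0001158 kg = 0.0001158 / 0.45359237 = 0.0002552953 pound ≈ 0.0002553 pound (4 s.f.). Final answer: 0.0002553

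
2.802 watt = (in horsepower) 0.003758. Check: 2.802 watt = 2.802 W. 1 horsepower = 745.69987 W, so 2.802 W = 2.802 / 745.69987 = 0.0037575439 horsepower ≈ 0.003758 horsepower (4 s.f.).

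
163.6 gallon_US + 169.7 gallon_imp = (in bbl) 1 gallon_US = 0.0037854118 m^3, so 163.6 gallon_US = 163.6 * 0.0037854118 = 0.61929337 m^3. 1 gallon_imp = 0.00454609 m^3, so 169.7 gallon_imp = 169.7 * 0.00454609 = 0.77147147 m^3. Sum: 0.61929337 + 0.77147147 = 1.3907648 m^3. 1 bbl = 0.15898729 m^3, so 1.3907648 m^3 = 1.3907648 / 0.15898729 = 8.7476477 bbl ≈ 8.748 bbl (4 s.f.). Final answer: 8.748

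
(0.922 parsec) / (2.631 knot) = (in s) 1 parsec = 3.0856776e+16 m, so 0.922 parsec = 0.922 * 3.0856776e+16 = 2.8449947e+16 m. 1 knot = 0.51444444 m/s, so 2.631 knot = 2.631 * 0.51444444 = 1.3535033 m/s. Combine: 2.8449947e+16 m / 1.3535033 m/s = 2.1019488e+16 s. Result: 2.1019488e+16 s ≈ 2.102e+16 s (4 s.f.). Final answer: 2.102e+16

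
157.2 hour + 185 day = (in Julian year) 0.5244. Check: 1 hour = 3600 s, so 157.2 hour = 157.2 * 3600 = 565920 s. 1 day = 86400 s, so 185 day = 185 * 86400 = 15984000 s. Sum: 565920 + 15984000 = 16549920 s. 1 Julian year = 31557600 s, so 16549920 s = 16549920 / 31557600 = 0.52443532 Julian year ≈ 0.5244 Julian year (4 s.f.).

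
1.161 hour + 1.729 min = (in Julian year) 0.0001357. Check: 1 hour = 3600 s, so 1.161 hour = 1.161 * 3600 = 4179.6 s. 1 min = 60 s, so 1.729 min = 1.729 * 60 = 103.74 s. Sum: 4179.6 + 103.74 = 4283.34 s. 1 Julian year = 31557600 s, so 4283.34 s = 4283.34 / 31557600 = 0.00013573085 Julian year ≈ 0.0001357 Julian year (4 s.f.).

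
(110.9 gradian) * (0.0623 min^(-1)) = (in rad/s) 1 gradian = 0.015707963 rad, so 110.9 gradian = 110.9 * 0.015707963 = 1.7420131 rad. 1 min^(-1) = 0.016666667 Hz, so 0.0623 min^(-1) = 0.0623 * 0.016666667 = 0.0010383333 Hz. Combine: 1.7420131 rad * 0.0010383333 Hz = 0.0018087903 rad/s. Result: 0.0018087903 rad/s ≈ 0.001809 rad/s (4 s.f.). Final answer: 0.001809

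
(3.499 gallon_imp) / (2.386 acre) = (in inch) 1 gallon_imp = 0.00454609 m^3, so 3.499 gallon_imp = 3.499 * 0.00454609 = 0.015906769 m^3. 1 acre = 4046.8564 m^2, so 2.386 acre = 2.386 * 4046.8564 = 9655.7994 m^2. Combine: 0.015906769 m^3 / 9655.7994 m^2 = 1.6473798e-06 m. 1 inch = 0.0254 m, so 1.6473798e-06 m = 1.6473798e-06 / 0.0254 = 6.4857472e-05 inch ≈ 6.486e-05 inch (4 s.f.). Final answer: 6.486e-05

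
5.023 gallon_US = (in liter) 19.01. Check: 1 gallon_US = 0.0037854118 m^3, so 5.023 gallon_US = 5.023 * 0.0037854118 = 0.019014123 m^3. 1 liter = 0.001 m^3, so 0.019014123 m^3 = 0.019014123 / 0.001 = 19.014123 liter ≈ 19.01 liter (4 s.f.).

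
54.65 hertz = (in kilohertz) 0.05465. Check: 54.65 hertz = 54.65 Hz. 1 kilohertz = 1000 Hz, so 54.65 Hz = 54.65 / 1000 = 0.05465 kilohertz.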